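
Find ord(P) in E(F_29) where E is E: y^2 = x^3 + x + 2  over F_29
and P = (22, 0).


Compute successive multiples of P until we hit O:
  1P = (22, 0)
  2P = O

ord(P) = 2


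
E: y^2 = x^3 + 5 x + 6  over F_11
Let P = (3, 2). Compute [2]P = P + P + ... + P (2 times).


k = 2 = 10_2 (binary, LSB first: 01)
Double-and-add from P = (3, 2):
  bit 0 = 0: acc unchanged = O
  bit 1 = 1: acc = O + (3, 9) = (3, 9)

2P = (3, 9)


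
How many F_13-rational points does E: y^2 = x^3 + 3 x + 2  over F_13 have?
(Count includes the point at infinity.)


For each x in F_13, count y with y^2 = x^3 + 3 x + 2 mod 13:
  x = 2: RHS = 3, y in [4, 9]  -> 2 point(s)
  x = 3: RHS = 12, y in [5, 8]  -> 2 point(s)
  x = 4: RHS = 0, y in [0]  -> 1 point(s)
  x = 5: RHS = 12, y in [5, 8]  -> 2 point(s)
  x = 9: RHS = 4, y in [2, 11]  -> 2 point(s)
  x = 11: RHS = 1, y in [1, 12]  -> 2 point(s)
Affine points: 11. Add the point at infinity: total = 12.

#E(F_13) = 12


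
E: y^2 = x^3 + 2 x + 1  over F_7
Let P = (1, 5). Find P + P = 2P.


Doubling: s = (3 x1^2 + a) / (2 y1)
s = (3*1^2 + 2) / (2*5) mod 7 = 4
x3 = s^2 - 2 x1 mod 7 = 4^2 - 2*1 = 0
y3 = s (x1 - x3) - y1 mod 7 = 4 * (1 - 0) - 5 = 6

2P = (0, 6)


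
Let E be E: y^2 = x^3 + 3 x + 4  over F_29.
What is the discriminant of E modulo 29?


4 a^3 + 27 b^2 = 4*3^3 + 27*4^2 = 108 + 432 = 540
Delta = -16 * (540) = -8640
Delta mod 29 = 2

Delta = 2 (mod 29)


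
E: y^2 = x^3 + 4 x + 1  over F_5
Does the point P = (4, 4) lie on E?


Check whether y^2 = x^3 + 4 x + 1 (mod 5) for (x, y) = (4, 4).
LHS: y^2 = 4^2 mod 5 = 1
RHS: x^3 + 4 x + 1 = 4^3 + 4*4 + 1 mod 5 = 1
LHS = RHS

Yes, on the curve


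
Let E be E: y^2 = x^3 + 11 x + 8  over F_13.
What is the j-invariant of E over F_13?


Delta = -16(4 a^3 + 27 b^2) mod 13 = 8
-1728 * (4 a)^3 = -1728 * (4*11)^3 mod 13 = 8
j = 8 * 8^(-1) mod 13 = 1

j = 1 (mod 13)


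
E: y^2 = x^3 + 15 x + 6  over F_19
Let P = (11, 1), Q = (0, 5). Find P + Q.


P != Q, so use the chord formula.
s = (y2 - y1) / (x2 - x1) = (4) / (8) mod 19 = 10
x3 = s^2 - x1 - x2 mod 19 = 10^2 - 11 - 0 = 13
y3 = s (x1 - x3) - y1 mod 19 = 10 * (11 - 13) - 1 = 17

P + Q = (13, 17)


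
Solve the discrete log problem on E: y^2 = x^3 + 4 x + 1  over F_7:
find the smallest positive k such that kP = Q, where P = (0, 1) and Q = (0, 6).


Enumerate multiples of P until we hit Q = (0, 6):
  1P = (0, 1)
  2P = (4, 5)
  3P = (4, 2)
  4P = (0, 6)
Match found at i = 4.

k = 4


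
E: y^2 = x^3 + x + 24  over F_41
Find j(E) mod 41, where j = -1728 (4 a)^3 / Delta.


Delta = -16(4 a^3 + 27 b^2) mod 41 = 15
-1728 * (4 a)^3 = -1728 * (4*1)^3 mod 41 = 26
j = 26 * 15^(-1) mod 41 = 40

j = 40 (mod 41)


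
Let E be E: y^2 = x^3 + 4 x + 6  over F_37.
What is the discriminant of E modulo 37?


4 a^3 + 27 b^2 = 4*4^3 + 27*6^2 = 256 + 972 = 1228
Delta = -16 * (1228) = -19648
Delta mod 37 = 36

Delta = 36 (mod 37)


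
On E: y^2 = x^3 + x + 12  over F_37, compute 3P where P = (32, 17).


k = 3 = 11_2 (binary, LSB first: 11)
Double-and-add from P = (32, 17):
  bit 0 = 1: acc = O + (32, 17) = (32, 17)
  bit 1 = 1: acc = (32, 17) + (31, 7) = (0, 7)

3P = (0, 7)


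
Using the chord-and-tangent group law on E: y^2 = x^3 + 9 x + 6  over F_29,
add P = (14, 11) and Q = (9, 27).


P != Q, so use the chord formula.
s = (y2 - y1) / (x2 - x1) = (16) / (24) mod 29 = 20
x3 = s^2 - x1 - x2 mod 29 = 20^2 - 14 - 9 = 0
y3 = s (x1 - x3) - y1 mod 29 = 20 * (14 - 0) - 11 = 8

P + Q = (0, 8)


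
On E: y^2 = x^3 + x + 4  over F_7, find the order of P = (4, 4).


Compute successive multiples of P until we hit O:
  1P = (4, 4)
  2P = (6, 3)
  3P = (6, 4)
  4P = (4, 3)
  5P = O

ord(P) = 5


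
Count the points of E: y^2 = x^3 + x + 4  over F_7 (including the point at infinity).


For each x in F_7, count y with y^2 = x^3 + 1 x + 4 mod 7:
  x = 0: RHS = 4, y in [2, 5]  -> 2 point(s)
  x = 2: RHS = 0, y in [0]  -> 1 point(s)
  x = 4: RHS = 2, y in [3, 4]  -> 2 point(s)
  x = 5: RHS = 1, y in [1, 6]  -> 2 point(s)
  x = 6: RHS = 2, y in [3, 4]  -> 2 point(s)
Affine points: 9. Add the point at infinity: total = 10.

#E(F_7) = 10


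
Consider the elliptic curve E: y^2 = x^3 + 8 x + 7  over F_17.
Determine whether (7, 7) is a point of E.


Check whether y^2 = x^3 + 8 x + 7 (mod 17) for (x, y) = (7, 7).
LHS: y^2 = 7^2 mod 17 = 15
RHS: x^3 + 8 x + 7 = 7^3 + 8*7 + 7 mod 17 = 15
LHS = RHS

Yes, on the curve


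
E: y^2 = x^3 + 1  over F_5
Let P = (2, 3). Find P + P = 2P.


Doubling: s = (3 x1^2 + a) / (2 y1)
s = (3*2^2 + 0) / (2*3) mod 5 = 2
x3 = s^2 - 2 x1 mod 5 = 2^2 - 2*2 = 0
y3 = s (x1 - x3) - y1 mod 5 = 2 * (2 - 0) - 3 = 1

2P = (0, 1)


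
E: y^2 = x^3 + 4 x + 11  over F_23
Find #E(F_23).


For each x in F_23, count y with y^2 = x^3 + 4 x + 11 mod 23:
  x = 1: RHS = 16, y in [4, 19]  -> 2 point(s)
  x = 2: RHS = 4, y in [2, 21]  -> 2 point(s)
  x = 3: RHS = 4, y in [2, 21]  -> 2 point(s)
  x = 5: RHS = 18, y in [8, 15]  -> 2 point(s)
  x = 8: RHS = 3, y in [7, 16]  -> 2 point(s)
  x = 10: RHS = 16, y in [4, 19]  -> 2 point(s)
  x = 11: RHS = 6, y in [11, 12]  -> 2 point(s)
  x = 12: RHS = 16, y in [4, 19]  -> 2 point(s)
  x = 13: RHS = 6, y in [11, 12]  -> 2 point(s)
  x = 16: RHS = 8, y in [10, 13]  -> 2 point(s)
  x = 17: RHS = 1, y in [1, 22]  -> 2 point(s)
  x = 18: RHS = 4, y in [2, 21]  -> 2 point(s)
  x = 19: RHS = 0, y in [0]  -> 1 point(s)
  x = 20: RHS = 18, y in [8, 15]  -> 2 point(s)
  x = 21: RHS = 18, y in [8, 15]  -> 2 point(s)
  x = 22: RHS = 6, y in [11, 12]  -> 2 point(s)
Affine points: 31. Add the point at infinity: total = 32.

#E(F_23) = 32


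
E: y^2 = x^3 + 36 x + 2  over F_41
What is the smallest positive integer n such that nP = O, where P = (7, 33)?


Compute successive multiples of P until we hit O:
  1P = (7, 33)
  2P = (18, 39)
  3P = (39, 39)
  4P = (0, 17)
  5P = (25, 2)
  6P = (25, 39)
  7P = (0, 24)
  8P = (39, 2)
  ... (continuing to 11P)
  11P = O

ord(P) = 11


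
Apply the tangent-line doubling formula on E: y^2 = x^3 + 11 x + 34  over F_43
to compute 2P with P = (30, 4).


Doubling: s = (3 x1^2 + a) / (2 y1)
s = (3*30^2 + 11) / (2*4) mod 43 = 11
x3 = s^2 - 2 x1 mod 43 = 11^2 - 2*30 = 18
y3 = s (x1 - x3) - y1 mod 43 = 11 * (30 - 18) - 4 = 42

2P = (18, 42)


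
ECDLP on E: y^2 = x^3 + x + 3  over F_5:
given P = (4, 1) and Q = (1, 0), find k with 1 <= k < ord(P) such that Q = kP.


Enumerate multiples of P until we hit Q = (1, 0):
  1P = (4, 1)
  2P = (1, 0)
Match found at i = 2.

k = 2


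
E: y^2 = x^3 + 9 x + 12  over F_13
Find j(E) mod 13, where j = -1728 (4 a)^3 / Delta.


Delta = -16(4 a^3 + 27 b^2) mod 13 = 11
-1728 * (4 a)^3 = -1728 * (4*9)^3 mod 13 = 12
j = 12 * 11^(-1) mod 13 = 7

j = 7 (mod 13)


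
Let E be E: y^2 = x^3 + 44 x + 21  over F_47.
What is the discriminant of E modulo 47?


4 a^3 + 27 b^2 = 4*44^3 + 27*21^2 = 340736 + 11907 = 352643
Delta = -16 * (352643) = -5642288
Delta mod 47 = 15

Delta = 15 (mod 47)


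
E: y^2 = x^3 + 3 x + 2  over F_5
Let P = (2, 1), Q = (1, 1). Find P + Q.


P != Q, so use the chord formula.
s = (y2 - y1) / (x2 - x1) = (0) / (4) mod 5 = 0
x3 = s^2 - x1 - x2 mod 5 = 0^2 - 2 - 1 = 2
y3 = s (x1 - x3) - y1 mod 5 = 0 * (2 - 2) - 1 = 4

P + Q = (2, 4)


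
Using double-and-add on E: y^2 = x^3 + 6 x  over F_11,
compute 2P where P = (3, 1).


k = 2 = 10_2 (binary, LSB first: 01)
Double-and-add from P = (3, 1):
  bit 0 = 0: acc unchanged = O
  bit 1 = 1: acc = O + (5, 10) = (5, 10)

2P = (5, 10)


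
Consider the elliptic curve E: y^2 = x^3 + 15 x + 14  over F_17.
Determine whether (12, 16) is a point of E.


Check whether y^2 = x^3 + 15 x + 14 (mod 17) for (x, y) = (12, 16).
LHS: y^2 = 16^2 mod 17 = 1
RHS: x^3 + 15 x + 14 = 12^3 + 15*12 + 14 mod 17 = 1
LHS = RHS

Yes, on the curve


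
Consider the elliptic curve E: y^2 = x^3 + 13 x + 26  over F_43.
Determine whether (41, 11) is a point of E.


Check whether y^2 = x^3 + 13 x + 26 (mod 43) for (x, y) = (41, 11).
LHS: y^2 = 11^2 mod 43 = 35
RHS: x^3 + 13 x + 26 = 41^3 + 13*41 + 26 mod 43 = 35
LHS = RHS

Yes, on the curve


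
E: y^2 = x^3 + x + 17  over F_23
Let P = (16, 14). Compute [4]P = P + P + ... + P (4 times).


k = 4 = 100_2 (binary, LSB first: 001)
Double-and-add from P = (16, 14):
  bit 0 = 0: acc unchanged = O
  bit 1 = 0: acc unchanged = O
  bit 2 = 1: acc = O + (19, 15) = (19, 15)

4P = (19, 15)


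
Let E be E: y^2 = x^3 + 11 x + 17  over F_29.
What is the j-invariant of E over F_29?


Delta = -16(4 a^3 + 27 b^2) mod 29 = 15
-1728 * (4 a)^3 = -1728 * (4*11)^3 mod 29 = 16
j = 16 * 15^(-1) mod 29 = 3

j = 3 (mod 29)


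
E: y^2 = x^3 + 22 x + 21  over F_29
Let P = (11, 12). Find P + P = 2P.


Doubling: s = (3 x1^2 + a) / (2 y1)
s = (3*11^2 + 22) / (2*12) mod 29 = 10
x3 = s^2 - 2 x1 mod 29 = 10^2 - 2*11 = 20
y3 = s (x1 - x3) - y1 mod 29 = 10 * (11 - 20) - 12 = 14

2P = (20, 14)


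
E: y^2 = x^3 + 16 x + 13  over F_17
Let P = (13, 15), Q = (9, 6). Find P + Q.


P != Q, so use the chord formula.
s = (y2 - y1) / (x2 - x1) = (8) / (13) mod 17 = 15
x3 = s^2 - x1 - x2 mod 17 = 15^2 - 13 - 9 = 16
y3 = s (x1 - x3) - y1 mod 17 = 15 * (13 - 16) - 15 = 8

P + Q = (16, 8)


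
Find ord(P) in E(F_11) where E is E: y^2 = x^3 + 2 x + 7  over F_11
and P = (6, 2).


Compute successive multiples of P until we hit O:
  1P = (6, 2)
  2P = (10, 9)
  3P = (7, 10)
  4P = (7, 1)
  5P = (10, 2)
  6P = (6, 9)
  7P = O

ord(P) = 7


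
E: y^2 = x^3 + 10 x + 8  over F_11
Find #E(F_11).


For each x in F_11, count y with y^2 = x^3 + 10 x + 8 mod 11:
  x = 2: RHS = 3, y in [5, 6]  -> 2 point(s)
  x = 6: RHS = 9, y in [3, 8]  -> 2 point(s)
  x = 7: RHS = 3, y in [5, 6]  -> 2 point(s)
Affine points: 6. Add the point at infinity: total = 7.

#E(F_11) = 7


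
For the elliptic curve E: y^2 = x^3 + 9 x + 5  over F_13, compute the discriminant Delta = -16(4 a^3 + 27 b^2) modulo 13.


4 a^3 + 27 b^2 = 4*9^3 + 27*5^2 = 2916 + 675 = 3591
Delta = -16 * (3591) = -57456
Delta mod 13 = 4

Delta = 4 (mod 13)


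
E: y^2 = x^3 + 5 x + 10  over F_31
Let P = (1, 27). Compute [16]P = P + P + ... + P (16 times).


k = 16 = 10000_2 (binary, LSB first: 00001)
Double-and-add from P = (1, 27):
  bit 0 = 0: acc unchanged = O
  bit 1 = 0: acc unchanged = O
  bit 2 = 0: acc unchanged = O
  bit 3 = 0: acc unchanged = O
  bit 4 = 1: acc = O + (0, 17) = (0, 17)

16P = (0, 17)


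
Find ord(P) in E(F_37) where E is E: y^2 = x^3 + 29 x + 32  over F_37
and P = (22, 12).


Compute successive multiples of P until we hit O:
  1P = (22, 12)
  2P = (23, 8)
  3P = (8, 6)
  4P = (17, 6)
  5P = (32, 13)
  6P = (30, 2)
  7P = (12, 31)
  8P = (24, 14)
  ... (continuing to 22P)
  22P = O

ord(P) = 22


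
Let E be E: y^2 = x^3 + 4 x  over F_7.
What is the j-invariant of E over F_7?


Delta = -16(4 a^3 + 27 b^2) mod 7 = 6
-1728 * (4 a)^3 = -1728 * (4*4)^3 mod 7 = 1
j = 1 * 6^(-1) mod 7 = 6

j = 6 (mod 7)


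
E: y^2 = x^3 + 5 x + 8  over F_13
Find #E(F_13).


For each x in F_13, count y with y^2 = x^3 + 5 x + 8 mod 13:
  x = 1: RHS = 1, y in [1, 12]  -> 2 point(s)
  x = 2: RHS = 0, y in [0]  -> 1 point(s)
  x = 4: RHS = 1, y in [1, 12]  -> 2 point(s)
  x = 7: RHS = 9, y in [3, 10]  -> 2 point(s)
  x = 8: RHS = 1, y in [1, 12]  -> 2 point(s)
  x = 11: RHS = 3, y in [4, 9]  -> 2 point(s)
Affine points: 11. Add the point at infinity: total = 12.

#E(F_13) = 12


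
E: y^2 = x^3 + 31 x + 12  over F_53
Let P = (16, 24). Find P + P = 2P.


Doubling: s = (3 x1^2 + a) / (2 y1)
s = (3*16^2 + 31) / (2*24) mod 53 = 31
x3 = s^2 - 2 x1 mod 53 = 31^2 - 2*16 = 28
y3 = s (x1 - x3) - y1 mod 53 = 31 * (16 - 28) - 24 = 28

2P = (28, 28)


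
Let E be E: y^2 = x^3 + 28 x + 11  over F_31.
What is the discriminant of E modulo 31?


4 a^3 + 27 b^2 = 4*28^3 + 27*11^2 = 87808 + 3267 = 91075
Delta = -16 * (91075) = -1457200
Delta mod 31 = 17

Delta = 17 (mod 31)


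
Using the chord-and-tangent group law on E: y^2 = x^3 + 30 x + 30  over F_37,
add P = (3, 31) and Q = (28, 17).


P != Q, so use the chord formula.
s = (y2 - y1) / (x2 - x1) = (23) / (25) mod 37 = 32
x3 = s^2 - x1 - x2 mod 37 = 32^2 - 3 - 28 = 31
y3 = s (x1 - x3) - y1 mod 37 = 32 * (3 - 31) - 31 = 35

P + Q = (31, 35)


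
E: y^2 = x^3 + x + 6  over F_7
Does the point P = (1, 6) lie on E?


Check whether y^2 = x^3 + 1 x + 6 (mod 7) for (x, y) = (1, 6).
LHS: y^2 = 6^2 mod 7 = 1
RHS: x^3 + 1 x + 6 = 1^3 + 1*1 + 6 mod 7 = 1
LHS = RHS

Yes, on the curve


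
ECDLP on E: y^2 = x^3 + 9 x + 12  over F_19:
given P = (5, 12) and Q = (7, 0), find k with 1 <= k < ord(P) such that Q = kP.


Enumerate multiples of P until we hit Q = (7, 0):
  1P = (5, 12)
  2P = (7, 0)
Match found at i = 2.

k = 2


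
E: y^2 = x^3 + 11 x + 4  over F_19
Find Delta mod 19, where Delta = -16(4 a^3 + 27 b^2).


4 a^3 + 27 b^2 = 4*11^3 + 27*4^2 = 5324 + 432 = 5756
Delta = -16 * (5756) = -92096
Delta mod 19 = 16

Delta = 16 (mod 19)


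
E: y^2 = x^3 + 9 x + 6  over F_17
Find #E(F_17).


For each x in F_17, count y with y^2 = x^3 + 9 x + 6 mod 17:
  x = 1: RHS = 16, y in [4, 13]  -> 2 point(s)
  x = 2: RHS = 15, y in [7, 10]  -> 2 point(s)
  x = 3: RHS = 9, y in [3, 14]  -> 2 point(s)
  x = 4: RHS = 4, y in [2, 15]  -> 2 point(s)
  x = 6: RHS = 4, y in [2, 15]  -> 2 point(s)
  x = 7: RHS = 4, y in [2, 15]  -> 2 point(s)
  x = 9: RHS = 0, y in [0]  -> 1 point(s)
  x = 10: RHS = 8, y in [5, 12]  -> 2 point(s)
  x = 11: RHS = 8, y in [5, 12]  -> 2 point(s)
  x = 13: RHS = 8, y in [5, 12]  -> 2 point(s)
  x = 16: RHS = 13, y in [8, 9]  -> 2 point(s)
Affine points: 21. Add the point at infinity: total = 22.

#E(F_17) = 22


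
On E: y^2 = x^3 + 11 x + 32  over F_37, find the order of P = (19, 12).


Compute successive multiples of P until we hit O:
  1P = (19, 12)
  2P = (20, 1)
  3P = (8, 15)
  4P = (22, 9)
  5P = (34, 3)
  6P = (11, 35)
  7P = (17, 10)
  8P = (2, 5)
  ... (continuing to 32P)
  32P = O

ord(P) = 32


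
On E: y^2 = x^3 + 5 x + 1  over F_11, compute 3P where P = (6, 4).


k = 3 = 11_2 (binary, LSB first: 11)
Double-and-add from P = (6, 4):
  bit 0 = 1: acc = O + (6, 4) = (6, 4)
  bit 1 = 1: acc = (6, 4) + (0, 1) = (8, 6)

3P = (8, 6)


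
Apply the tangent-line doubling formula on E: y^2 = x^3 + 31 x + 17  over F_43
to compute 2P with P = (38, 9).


Doubling: s = (3 x1^2 + a) / (2 y1)
s = (3*38^2 + 31) / (2*9) mod 43 = 25
x3 = s^2 - 2 x1 mod 43 = 25^2 - 2*38 = 33
y3 = s (x1 - x3) - y1 mod 43 = 25 * (38 - 33) - 9 = 30

2P = (33, 30)


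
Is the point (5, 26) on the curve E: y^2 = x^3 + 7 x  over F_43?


Check whether y^2 = x^3 + 7 x + 0 (mod 43) for (x, y) = (5, 26).
LHS: y^2 = 26^2 mod 43 = 31
RHS: x^3 + 7 x + 0 = 5^3 + 7*5 + 0 mod 43 = 31
LHS = RHS

Yes, on the curve


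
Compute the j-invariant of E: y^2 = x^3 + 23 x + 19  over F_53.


Delta = -16(4 a^3 + 27 b^2) mod 53 = 15
-1728 * (4 a)^3 = -1728 * (4*23)^3 mod 53 = 40
j = 40 * 15^(-1) mod 53 = 38

j = 38 (mod 53)


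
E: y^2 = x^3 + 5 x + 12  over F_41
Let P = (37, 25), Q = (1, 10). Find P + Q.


P != Q, so use the chord formula.
s = (y2 - y1) / (x2 - x1) = (26) / (5) mod 41 = 38
x3 = s^2 - x1 - x2 mod 41 = 38^2 - 37 - 1 = 12
y3 = s (x1 - x3) - y1 mod 41 = 38 * (37 - 12) - 25 = 23

P + Q = (12, 23)


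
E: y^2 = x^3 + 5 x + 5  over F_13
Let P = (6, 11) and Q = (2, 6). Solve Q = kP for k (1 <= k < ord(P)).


Enumerate multiples of P until we hit Q = (2, 6):
  1P = (6, 11)
  2P = (2, 6)
Match found at i = 2.

k = 2


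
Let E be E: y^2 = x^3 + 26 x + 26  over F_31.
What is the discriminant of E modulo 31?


4 a^3 + 27 b^2 = 4*26^3 + 27*26^2 = 70304 + 18252 = 88556
Delta = -16 * (88556) = -1416896
Delta mod 31 = 21

Delta = 21 (mod 31)


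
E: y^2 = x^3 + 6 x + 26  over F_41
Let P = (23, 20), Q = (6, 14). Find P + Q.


P != Q, so use the chord formula.
s = (y2 - y1) / (x2 - x1) = (35) / (24) mod 41 = 10
x3 = s^2 - x1 - x2 mod 41 = 10^2 - 23 - 6 = 30
y3 = s (x1 - x3) - y1 mod 41 = 10 * (23 - 30) - 20 = 33

P + Q = (30, 33)


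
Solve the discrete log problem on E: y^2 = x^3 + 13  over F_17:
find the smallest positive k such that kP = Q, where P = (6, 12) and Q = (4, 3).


Enumerate multiples of P until we hit Q = (4, 3):
  1P = (6, 12)
  2P = (4, 14)
  3P = (8, 7)
  4P = (5, 11)
  5P = (7, 4)
  6P = (0, 8)
  7P = (2, 2)
  8P = (11, 1)
  9P = (13, 0)
  10P = (11, 16)
  11P = (2, 15)
  12P = (0, 9)
  13P = (7, 13)
  14P = (5, 6)
  15P = (8, 10)
  16P = (4, 3)
Match found at i = 16.

k = 16


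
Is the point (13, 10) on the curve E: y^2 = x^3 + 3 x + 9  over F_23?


Check whether y^2 = x^3 + 3 x + 9 (mod 23) for (x, y) = (13, 10).
LHS: y^2 = 10^2 mod 23 = 8
RHS: x^3 + 3 x + 9 = 13^3 + 3*13 + 9 mod 23 = 14
LHS != RHS

No, not on the curve


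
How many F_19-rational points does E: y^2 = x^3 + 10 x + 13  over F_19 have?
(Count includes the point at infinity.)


For each x in F_19, count y with y^2 = x^3 + 10 x + 13 mod 19:
  x = 1: RHS = 5, y in [9, 10]  -> 2 point(s)
  x = 5: RHS = 17, y in [6, 13]  -> 2 point(s)
  x = 6: RHS = 4, y in [2, 17]  -> 2 point(s)
  x = 8: RHS = 16, y in [4, 15]  -> 2 point(s)
  x = 10: RHS = 11, y in [7, 12]  -> 2 point(s)
  x = 14: RHS = 9, y in [3, 16]  -> 2 point(s)
  x = 15: RHS = 4, y in [2, 17]  -> 2 point(s)
  x = 17: RHS = 4, y in [2, 17]  -> 2 point(s)
Affine points: 16. Add the point at infinity: total = 17.

#E(F_19) = 17


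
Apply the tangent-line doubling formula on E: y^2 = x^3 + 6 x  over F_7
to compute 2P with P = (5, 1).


Doubling: s = (3 x1^2 + a) / (2 y1)
s = (3*5^2 + 6) / (2*1) mod 7 = 2
x3 = s^2 - 2 x1 mod 7 = 2^2 - 2*5 = 1
y3 = s (x1 - x3) - y1 mod 7 = 2 * (5 - 1) - 1 = 0

2P = (1, 0)


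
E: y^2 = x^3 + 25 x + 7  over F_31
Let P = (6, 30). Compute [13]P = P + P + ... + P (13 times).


k = 13 = 1101_2 (binary, LSB first: 1011)
Double-and-add from P = (6, 30):
  bit 0 = 1: acc = O + (6, 30) = (6, 30)
  bit 1 = 0: acc unchanged = (6, 30)
  bit 2 = 1: acc = (6, 30) + (13, 24) = (14, 30)
  bit 3 = 1: acc = (14, 30) + (23, 15) = (14, 1)

13P = (14, 1)


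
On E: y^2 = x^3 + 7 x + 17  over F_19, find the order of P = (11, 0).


Compute successive multiples of P until we hit O:
  1P = (11, 0)
  2P = O

ord(P) = 2


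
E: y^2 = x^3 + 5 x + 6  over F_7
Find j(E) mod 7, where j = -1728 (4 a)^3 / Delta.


Delta = -16(4 a^3 + 27 b^2) mod 7 = 3
-1728 * (4 a)^3 = -1728 * (4*5)^3 mod 7 = 6
j = 6 * 3^(-1) mod 7 = 2

j = 2 (mod 7)


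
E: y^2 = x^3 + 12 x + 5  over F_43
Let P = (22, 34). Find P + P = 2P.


Doubling: s = (3 x1^2 + a) / (2 y1)
s = (3*22^2 + 12) / (2*34) mod 43 = 19
x3 = s^2 - 2 x1 mod 43 = 19^2 - 2*22 = 16
y3 = s (x1 - x3) - y1 mod 43 = 19 * (22 - 16) - 34 = 37

2P = (16, 37)


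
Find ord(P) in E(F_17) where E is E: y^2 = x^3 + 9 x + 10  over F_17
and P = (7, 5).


Compute successive multiples of P until we hit O:
  1P = (7, 5)
  2P = (7, 12)
  3P = O

ord(P) = 3


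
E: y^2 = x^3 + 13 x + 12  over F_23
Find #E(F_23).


For each x in F_23, count y with y^2 = x^3 + 13 x + 12 mod 23:
  x = 0: RHS = 12, y in [9, 14]  -> 2 point(s)
  x = 1: RHS = 3, y in [7, 16]  -> 2 point(s)
  x = 2: RHS = 0, y in [0]  -> 1 point(s)
  x = 3: RHS = 9, y in [3, 20]  -> 2 point(s)
  x = 4: RHS = 13, y in [6, 17]  -> 2 point(s)
  x = 5: RHS = 18, y in [8, 15]  -> 2 point(s)
  x = 7: RHS = 9, y in [3, 20]  -> 2 point(s)
  x = 13: RHS = 9, y in [3, 20]  -> 2 point(s)
  x = 18: RHS = 6, y in [11, 12]  -> 2 point(s)
  x = 21: RHS = 1, y in [1, 22]  -> 2 point(s)
Affine points: 19. Add the point at infinity: total = 20.

#E(F_23) = 20


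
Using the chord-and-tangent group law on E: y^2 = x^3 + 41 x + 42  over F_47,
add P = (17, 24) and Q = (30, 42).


P != Q, so use the chord formula.
s = (y2 - y1) / (x2 - x1) = (18) / (13) mod 47 = 5
x3 = s^2 - x1 - x2 mod 47 = 5^2 - 17 - 30 = 25
y3 = s (x1 - x3) - y1 mod 47 = 5 * (17 - 25) - 24 = 30

P + Q = (25, 30)


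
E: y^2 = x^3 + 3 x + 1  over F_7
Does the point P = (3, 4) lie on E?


Check whether y^2 = x^3 + 3 x + 1 (mod 7) for (x, y) = (3, 4).
LHS: y^2 = 4^2 mod 7 = 2
RHS: x^3 + 3 x + 1 = 3^3 + 3*3 + 1 mod 7 = 2
LHS = RHS

Yes, on the curve


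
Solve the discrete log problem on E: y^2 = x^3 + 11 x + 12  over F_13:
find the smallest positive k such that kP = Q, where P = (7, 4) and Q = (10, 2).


Enumerate multiples of P until we hit Q = (10, 2):
  1P = (7, 4)
  2P = (8, 12)
  3P = (10, 11)
  4P = (0, 8)
  5P = (5, 6)
  6P = (2, 4)
  7P = (4, 9)
  8P = (12, 0)
  9P = (4, 4)
  10P = (2, 9)
  11P = (5, 7)
  12P = (0, 5)
  13P = (10, 2)
Match found at i = 13.

k = 13


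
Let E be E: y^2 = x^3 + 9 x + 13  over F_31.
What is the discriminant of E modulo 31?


4 a^3 + 27 b^2 = 4*9^3 + 27*13^2 = 2916 + 4563 = 7479
Delta = -16 * (7479) = -119664
Delta mod 31 = 27

Delta = 27 (mod 31)


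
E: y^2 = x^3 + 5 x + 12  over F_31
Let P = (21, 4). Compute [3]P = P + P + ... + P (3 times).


k = 3 = 11_2 (binary, LSB first: 11)
Double-and-add from P = (21, 4):
  bit 0 = 1: acc = O + (21, 4) = (21, 4)
  bit 1 = 1: acc = (21, 4) + (17, 9) = (12, 8)

3P = (12, 8)


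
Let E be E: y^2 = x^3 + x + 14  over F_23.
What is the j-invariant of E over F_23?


Delta = -16(4 a^3 + 27 b^2) mod 23 = 19
-1728 * (4 a)^3 = -1728 * (4*1)^3 mod 23 = 15
j = 15 * 19^(-1) mod 23 = 2

j = 2 (mod 23)


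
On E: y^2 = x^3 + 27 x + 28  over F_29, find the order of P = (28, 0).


Compute successive multiples of P until we hit O:
  1P = (28, 0)
  2P = O

ord(P) = 2


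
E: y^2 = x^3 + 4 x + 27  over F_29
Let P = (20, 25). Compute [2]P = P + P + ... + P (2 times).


k = 2 = 10_2 (binary, LSB first: 01)
Double-and-add from P = (20, 25):
  bit 0 = 0: acc unchanged = O
  bit 1 = 1: acc = O + (12, 18) = (12, 18)

2P = (12, 18)


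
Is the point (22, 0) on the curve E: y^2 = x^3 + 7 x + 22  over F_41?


Check whether y^2 = x^3 + 7 x + 22 (mod 41) for (x, y) = (22, 0).
LHS: y^2 = 0^2 mod 41 = 0
RHS: x^3 + 7 x + 22 = 22^3 + 7*22 + 22 mod 41 = 0
LHS = RHS

Yes, on the curve


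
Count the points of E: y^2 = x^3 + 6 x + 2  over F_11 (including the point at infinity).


For each x in F_11, count y with y^2 = x^3 + 6 x + 2 mod 11:
  x = 1: RHS = 9, y in [3, 8]  -> 2 point(s)
  x = 2: RHS = 0, y in [0]  -> 1 point(s)
  x = 3: RHS = 3, y in [5, 6]  -> 2 point(s)
  x = 5: RHS = 3, y in [5, 6]  -> 2 point(s)
  x = 6: RHS = 1, y in [1, 10]  -> 2 point(s)
  x = 8: RHS = 1, y in [1, 10]  -> 2 point(s)
  x = 9: RHS = 4, y in [2, 9]  -> 2 point(s)
Affine points: 13. Add the point at infinity: total = 14.

#E(F_11) = 14


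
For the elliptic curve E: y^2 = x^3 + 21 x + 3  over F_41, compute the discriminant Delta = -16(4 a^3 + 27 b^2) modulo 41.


4 a^3 + 27 b^2 = 4*21^3 + 27*3^2 = 37044 + 243 = 37287
Delta = -16 * (37287) = -596592
Delta mod 41 = 40

Delta = 40 (mod 41)


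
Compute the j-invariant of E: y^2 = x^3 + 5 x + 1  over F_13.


Delta = -16(4 a^3 + 27 b^2) mod 13 = 5
-1728 * (4 a)^3 = -1728 * (4*5)^3 mod 13 = 5
j = 5 * 5^(-1) mod 13 = 1

j = 1 (mod 13)


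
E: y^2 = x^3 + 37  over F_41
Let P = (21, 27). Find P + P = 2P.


Doubling: s = (3 x1^2 + a) / (2 y1)
s = (3*21^2 + 0) / (2*27) mod 41 = 4
x3 = s^2 - 2 x1 mod 41 = 4^2 - 2*21 = 15
y3 = s (x1 - x3) - y1 mod 41 = 4 * (21 - 15) - 27 = 38

2P = (15, 38)


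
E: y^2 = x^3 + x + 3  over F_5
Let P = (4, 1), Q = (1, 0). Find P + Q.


P != Q, so use the chord formula.
s = (y2 - y1) / (x2 - x1) = (4) / (2) mod 5 = 2
x3 = s^2 - x1 - x2 mod 5 = 2^2 - 4 - 1 = 4
y3 = s (x1 - x3) - y1 mod 5 = 2 * (4 - 4) - 1 = 4

P + Q = (4, 4)


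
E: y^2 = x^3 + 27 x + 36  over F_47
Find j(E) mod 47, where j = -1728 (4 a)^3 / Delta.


Delta = -16(4 a^3 + 27 b^2) mod 47 = 21
-1728 * (4 a)^3 = -1728 * (4*27)^3 mod 47 = 10
j = 10 * 21^(-1) mod 47 = 43

j = 43 (mod 47)


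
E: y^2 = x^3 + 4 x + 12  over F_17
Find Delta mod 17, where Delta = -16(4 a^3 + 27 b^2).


4 a^3 + 27 b^2 = 4*4^3 + 27*12^2 = 256 + 3888 = 4144
Delta = -16 * (4144) = -66304
Delta mod 17 = 13

Delta = 13 (mod 17)


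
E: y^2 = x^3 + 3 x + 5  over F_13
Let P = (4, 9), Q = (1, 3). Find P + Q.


P != Q, so use the chord formula.
s = (y2 - y1) / (x2 - x1) = (7) / (10) mod 13 = 2
x3 = s^2 - x1 - x2 mod 13 = 2^2 - 4 - 1 = 12
y3 = s (x1 - x3) - y1 mod 13 = 2 * (4 - 12) - 9 = 1

P + Q = (12, 1)


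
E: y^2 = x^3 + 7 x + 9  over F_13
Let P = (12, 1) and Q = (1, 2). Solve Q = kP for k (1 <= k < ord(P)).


Enumerate multiples of P until we hit Q = (1, 2):
  1P = (12, 1)
  2P = (1, 2)
Match found at i = 2.

k = 2


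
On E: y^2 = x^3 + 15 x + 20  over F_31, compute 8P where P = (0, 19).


k = 8 = 1000_2 (binary, LSB first: 0001)
Double-and-add from P = (0, 19):
  bit 0 = 0: acc unchanged = O
  bit 1 = 0: acc unchanged = O
  bit 2 = 0: acc unchanged = O
  bit 3 = 1: acc = O + (0, 12) = (0, 12)

8P = (0, 12)


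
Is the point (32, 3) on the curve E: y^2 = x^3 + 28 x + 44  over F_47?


Check whether y^2 = x^3 + 28 x + 44 (mod 47) for (x, y) = (32, 3).
LHS: y^2 = 3^2 mod 47 = 9
RHS: x^3 + 28 x + 44 = 32^3 + 28*32 + 44 mod 47 = 9
LHS = RHS

Yes, on the curve


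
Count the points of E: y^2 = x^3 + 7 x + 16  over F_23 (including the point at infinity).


For each x in F_23, count y with y^2 = x^3 + 7 x + 16 mod 23:
  x = 0: RHS = 16, y in [4, 19]  -> 2 point(s)
  x = 1: RHS = 1, y in [1, 22]  -> 2 point(s)
  x = 3: RHS = 18, y in [8, 15]  -> 2 point(s)
  x = 4: RHS = 16, y in [4, 19]  -> 2 point(s)
  x = 8: RHS = 9, y in [3, 20]  -> 2 point(s)
  x = 9: RHS = 3, y in [7, 16]  -> 2 point(s)
  x = 13: RHS = 4, y in [2, 21]  -> 2 point(s)
  x = 14: RHS = 6, y in [11, 12]  -> 2 point(s)
  x = 15: RHS = 0, y in [0]  -> 1 point(s)
  x = 19: RHS = 16, y in [4, 19]  -> 2 point(s)
  x = 22: RHS = 8, y in [10, 13]  -> 2 point(s)
Affine points: 21. Add the point at infinity: total = 22.

#E(F_23) = 22


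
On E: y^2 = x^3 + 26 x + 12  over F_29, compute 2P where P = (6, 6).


Doubling: s = (3 x1^2 + a) / (2 y1)
s = (3*6^2 + 26) / (2*6) mod 29 = 16
x3 = s^2 - 2 x1 mod 29 = 16^2 - 2*6 = 12
y3 = s (x1 - x3) - y1 mod 29 = 16 * (6 - 12) - 6 = 14

2P = (12, 14)


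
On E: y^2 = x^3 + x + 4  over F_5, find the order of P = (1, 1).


Compute successive multiples of P until we hit O:
  1P = (1, 1)
  2P = (2, 2)
  3P = (3, 2)
  4P = (0, 2)
  5P = (0, 3)
  6P = (3, 3)
  7P = (2, 3)
  8P = (1, 4)
  ... (continuing to 9P)
  9P = O

ord(P) = 9


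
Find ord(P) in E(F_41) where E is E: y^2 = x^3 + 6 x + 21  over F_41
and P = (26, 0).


Compute successive multiples of P until we hit O:
  1P = (26, 0)
  2P = O

ord(P) = 2


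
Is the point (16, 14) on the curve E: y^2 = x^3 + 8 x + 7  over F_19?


Check whether y^2 = x^3 + 8 x + 7 (mod 19) for (x, y) = (16, 14).
LHS: y^2 = 14^2 mod 19 = 6
RHS: x^3 + 8 x + 7 = 16^3 + 8*16 + 7 mod 19 = 13
LHS != RHS

No, not on the curve


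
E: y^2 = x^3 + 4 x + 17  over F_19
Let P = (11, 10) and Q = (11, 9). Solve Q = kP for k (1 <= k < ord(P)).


Enumerate multiples of P until we hit Q = (11, 9):
  1P = (11, 10)
  2P = (14, 10)
  3P = (13, 9)
  4P = (0, 13)
  5P = (12, 11)
  6P = (16, 4)
  7P = (17, 1)
  8P = (17, 18)
  9P = (16, 15)
  10P = (12, 8)
  11P = (0, 6)
  12P = (13, 10)
  13P = (14, 9)
  14P = (11, 9)
Match found at i = 14.

k = 14


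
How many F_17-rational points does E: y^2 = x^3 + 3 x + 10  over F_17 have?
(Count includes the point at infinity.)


For each x in F_17, count y with y^2 = x^3 + 3 x + 10 mod 17:
  x = 4: RHS = 1, y in [1, 16]  -> 2 point(s)
  x = 7: RHS = 0, y in [0]  -> 1 point(s)
  x = 8: RHS = 2, y in [6, 11]  -> 2 point(s)
  x = 9: RHS = 1, y in [1, 16]  -> 2 point(s)
  x = 13: RHS = 2, y in [6, 11]  -> 2 point(s)
  x = 14: RHS = 8, y in [5, 12]  -> 2 point(s)
  x = 15: RHS = 13, y in [8, 9]  -> 2 point(s)
Affine points: 13. Add the point at infinity: total = 14.

#E(F_17) = 14


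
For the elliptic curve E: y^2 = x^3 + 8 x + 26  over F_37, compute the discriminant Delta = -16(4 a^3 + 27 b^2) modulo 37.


4 a^3 + 27 b^2 = 4*8^3 + 27*26^2 = 2048 + 18252 = 20300
Delta = -16 * (20300) = -324800
Delta mod 37 = 23

Delta = 23 (mod 37)


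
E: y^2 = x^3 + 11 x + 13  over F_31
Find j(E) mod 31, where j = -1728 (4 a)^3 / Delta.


Delta = -16(4 a^3 + 27 b^2) mod 31 = 1
-1728 * (4 a)^3 = -1728 * (4*11)^3 mod 31 = 30
j = 30 * 1^(-1) mod 31 = 30

j = 30 (mod 31)


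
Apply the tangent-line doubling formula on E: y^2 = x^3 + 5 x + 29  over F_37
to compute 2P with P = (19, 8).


Doubling: s = (3 x1^2 + a) / (2 y1)
s = (3*19^2 + 5) / (2*8) mod 37 = 31
x3 = s^2 - 2 x1 mod 37 = 31^2 - 2*19 = 35
y3 = s (x1 - x3) - y1 mod 37 = 31 * (19 - 35) - 8 = 14

2P = (35, 14)


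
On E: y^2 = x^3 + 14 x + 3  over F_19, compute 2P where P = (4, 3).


k = 2 = 10_2 (binary, LSB first: 01)
Double-and-add from P = (4, 3):
  bit 0 = 0: acc unchanged = O
  bit 1 = 1: acc = O + (8, 0) = (8, 0)

2P = (8, 0)


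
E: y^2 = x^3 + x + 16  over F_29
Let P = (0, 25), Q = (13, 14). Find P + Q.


P != Q, so use the chord formula.
s = (y2 - y1) / (x2 - x1) = (18) / (13) mod 29 = 17
x3 = s^2 - x1 - x2 mod 29 = 17^2 - 0 - 13 = 15
y3 = s (x1 - x3) - y1 mod 29 = 17 * (0 - 15) - 25 = 10

P + Q = (15, 10)


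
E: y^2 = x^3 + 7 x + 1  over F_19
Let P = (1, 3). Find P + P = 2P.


Doubling: s = (3 x1^2 + a) / (2 y1)
s = (3*1^2 + 7) / (2*3) mod 19 = 8
x3 = s^2 - 2 x1 mod 19 = 8^2 - 2*1 = 5
y3 = s (x1 - x3) - y1 mod 19 = 8 * (1 - 5) - 3 = 3

2P = (5, 3)


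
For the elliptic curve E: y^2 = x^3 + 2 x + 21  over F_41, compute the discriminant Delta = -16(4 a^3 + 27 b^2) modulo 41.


4 a^3 + 27 b^2 = 4*2^3 + 27*21^2 = 32 + 11907 = 11939
Delta = -16 * (11939) = -191024
Delta mod 41 = 36

Delta = 36 (mod 41)


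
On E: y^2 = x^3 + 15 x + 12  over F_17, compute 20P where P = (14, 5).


k = 20 = 10100_2 (binary, LSB first: 00101)
Double-and-add from P = (14, 5):
  bit 0 = 0: acc unchanged = O
  bit 1 = 0: acc unchanged = O
  bit 2 = 1: acc = O + (2, 13) = (2, 13)
  bit 3 = 0: acc unchanged = (2, 13)
  bit 4 = 1: acc = (2, 13) + (3, 4) = (8, 7)

20P = (8, 7)


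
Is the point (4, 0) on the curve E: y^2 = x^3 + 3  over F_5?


Check whether y^2 = x^3 + 0 x + 3 (mod 5) for (x, y) = (4, 0).
LHS: y^2 = 0^2 mod 5 = 0
RHS: x^3 + 0 x + 3 = 4^3 + 0*4 + 3 mod 5 = 2
LHS != RHS

No, not on the curve


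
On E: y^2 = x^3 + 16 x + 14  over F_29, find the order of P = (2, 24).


Compute successive multiples of P until we hit O:
  1P = (2, 24)
  2P = (5, 25)
  3P = (6, 23)
  4P = (12, 22)
  5P = (22, 9)
  6P = (11, 19)
  7P = (7, 11)
  8P = (14, 13)
  ... (continuing to 23P)
  23P = O

ord(P) = 23


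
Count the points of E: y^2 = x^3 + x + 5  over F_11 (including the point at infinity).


For each x in F_11, count y with y^2 = x^3 + 1 x + 5 mod 11:
  x = 0: RHS = 5, y in [4, 7]  -> 2 point(s)
  x = 2: RHS = 4, y in [2, 9]  -> 2 point(s)
  x = 5: RHS = 3, y in [5, 6]  -> 2 point(s)
  x = 7: RHS = 3, y in [5, 6]  -> 2 point(s)
  x = 10: RHS = 3, y in [5, 6]  -> 2 point(s)
Affine points: 10. Add the point at infinity: total = 11.

#E(F_11) = 11


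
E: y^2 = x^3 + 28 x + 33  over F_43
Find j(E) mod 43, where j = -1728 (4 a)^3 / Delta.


Delta = -16(4 a^3 + 27 b^2) mod 43 = 26
-1728 * (4 a)^3 = -1728 * (4*28)^3 mod 43 = 2
j = 2 * 26^(-1) mod 43 = 10

j = 10 (mod 43)


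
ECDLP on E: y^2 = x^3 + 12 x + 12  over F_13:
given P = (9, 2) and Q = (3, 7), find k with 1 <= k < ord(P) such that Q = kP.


Enumerate multiples of P until we hit Q = (3, 7):
  1P = (9, 2)
  2P = (12, 5)
  3P = (6, 1)
  4P = (1, 5)
  5P = (7, 7)
  6P = (0, 8)
  7P = (3, 7)
Match found at i = 7.

k = 7


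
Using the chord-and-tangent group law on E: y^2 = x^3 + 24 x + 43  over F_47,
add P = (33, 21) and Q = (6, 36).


P != Q, so use the chord formula.
s = (y2 - y1) / (x2 - x1) = (15) / (20) mod 47 = 36
x3 = s^2 - x1 - x2 mod 47 = 36^2 - 33 - 6 = 35
y3 = s (x1 - x3) - y1 mod 47 = 36 * (33 - 35) - 21 = 1

P + Q = (35, 1)


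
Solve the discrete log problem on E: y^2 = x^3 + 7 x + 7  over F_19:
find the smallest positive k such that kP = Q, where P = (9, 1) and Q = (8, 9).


Enumerate multiples of P until we hit Q = (8, 9):
  1P = (9, 1)
  2P = (8, 10)
  3P = (7, 0)
  4P = (8, 9)
Match found at i = 4.

k = 4


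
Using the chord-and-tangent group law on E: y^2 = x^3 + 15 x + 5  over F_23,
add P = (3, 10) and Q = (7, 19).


P != Q, so use the chord formula.
s = (y2 - y1) / (x2 - x1) = (9) / (4) mod 23 = 8
x3 = s^2 - x1 - x2 mod 23 = 8^2 - 3 - 7 = 8
y3 = s (x1 - x3) - y1 mod 23 = 8 * (3 - 8) - 10 = 19

P + Q = (8, 19)


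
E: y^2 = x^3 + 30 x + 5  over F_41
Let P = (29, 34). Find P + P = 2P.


Doubling: s = (3 x1^2 + a) / (2 y1)
s = (3*29^2 + 30) / (2*34) mod 41 = 8
x3 = s^2 - 2 x1 mod 41 = 8^2 - 2*29 = 6
y3 = s (x1 - x3) - y1 mod 41 = 8 * (29 - 6) - 34 = 27

2P = (6, 27)


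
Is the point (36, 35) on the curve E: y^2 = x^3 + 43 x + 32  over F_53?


Check whether y^2 = x^3 + 43 x + 32 (mod 53) for (x, y) = (36, 35).
LHS: y^2 = 35^2 mod 53 = 6
RHS: x^3 + 43 x + 32 = 36^3 + 43*36 + 32 mod 53 = 6
LHS = RHS

Yes, on the curve


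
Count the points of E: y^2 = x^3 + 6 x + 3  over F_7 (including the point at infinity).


For each x in F_7, count y with y^2 = x^3 + 6 x + 3 mod 7:
  x = 2: RHS = 2, y in [3, 4]  -> 2 point(s)
  x = 4: RHS = 0, y in [0]  -> 1 point(s)
  x = 5: RHS = 4, y in [2, 5]  -> 2 point(s)
Affine points: 5. Add the point at infinity: total = 6.

#E(F_7) = 6


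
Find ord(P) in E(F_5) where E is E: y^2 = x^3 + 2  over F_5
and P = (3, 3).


Compute successive multiples of P until we hit O:
  1P = (3, 3)
  2P = (3, 2)
  3P = O

ord(P) = 3


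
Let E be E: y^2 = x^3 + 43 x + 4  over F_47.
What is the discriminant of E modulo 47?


4 a^3 + 27 b^2 = 4*43^3 + 27*4^2 = 318028 + 432 = 318460
Delta = -16 * (318460) = -5095360
Delta mod 47 = 4

Delta = 4 (mod 47)


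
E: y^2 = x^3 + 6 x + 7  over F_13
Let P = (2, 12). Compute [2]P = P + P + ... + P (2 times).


k = 2 = 10_2 (binary, LSB first: 01)
Double-and-add from P = (2, 12):
  bit 0 = 0: acc unchanged = O
  bit 1 = 1: acc = O + (12, 0) = (12, 0)

2P = (12, 0)


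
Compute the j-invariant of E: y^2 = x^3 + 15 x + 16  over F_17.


Delta = -16(4 a^3 + 27 b^2) mod 17 = 12
-1728 * (4 a)^3 = -1728 * (4*15)^3 mod 17 = 5
j = 5 * 12^(-1) mod 17 = 16

j = 16 (mod 17)


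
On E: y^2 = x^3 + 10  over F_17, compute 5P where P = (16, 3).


k = 5 = 101_2 (binary, LSB first: 101)
Double-and-add from P = (16, 3):
  bit 0 = 1: acc = O + (16, 3) = (16, 3)
  bit 1 = 0: acc unchanged = (16, 3)
  bit 2 = 1: acc = (16, 3) + (5, 4) = (5, 13)

5P = (5, 13)


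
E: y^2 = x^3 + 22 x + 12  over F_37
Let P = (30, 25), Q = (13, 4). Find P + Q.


P != Q, so use the chord formula.
s = (y2 - y1) / (x2 - x1) = (16) / (20) mod 37 = 23
x3 = s^2 - x1 - x2 mod 37 = 23^2 - 30 - 13 = 5
y3 = s (x1 - x3) - y1 mod 37 = 23 * (30 - 5) - 25 = 32

P + Q = (5, 32)


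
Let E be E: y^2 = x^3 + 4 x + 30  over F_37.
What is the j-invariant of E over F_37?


Delta = -16(4 a^3 + 27 b^2) mod 37 = 7
-1728 * (4 a)^3 = -1728 * (4*4)^3 mod 37 = 27
j = 27 * 7^(-1) mod 37 = 25

j = 25 (mod 37)


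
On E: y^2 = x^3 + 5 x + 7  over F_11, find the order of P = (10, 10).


Compute successive multiples of P until we hit O:
  1P = (10, 10)
  2P = (7, 0)
  3P = (10, 1)
  4P = O

ord(P) = 4


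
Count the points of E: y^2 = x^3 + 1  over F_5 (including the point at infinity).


For each x in F_5, count y with y^2 = x^3 + 0 x + 1 mod 5:
  x = 0: RHS = 1, y in [1, 4]  -> 2 point(s)
  x = 2: RHS = 4, y in [2, 3]  -> 2 point(s)
  x = 4: RHS = 0, y in [0]  -> 1 point(s)
Affine points: 5. Add the point at infinity: total = 6.

#E(F_5) = 6


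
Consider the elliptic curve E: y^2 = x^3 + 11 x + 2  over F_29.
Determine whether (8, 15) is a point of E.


Check whether y^2 = x^3 + 11 x + 2 (mod 29) for (x, y) = (8, 15).
LHS: y^2 = 15^2 mod 29 = 22
RHS: x^3 + 11 x + 2 = 8^3 + 11*8 + 2 mod 29 = 22
LHS = RHS

Yes, on the curve


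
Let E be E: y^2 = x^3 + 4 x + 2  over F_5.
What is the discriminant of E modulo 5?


4 a^3 + 27 b^2 = 4*4^3 + 27*2^2 = 256 + 108 = 364
Delta = -16 * (364) = -5824
Delta mod 5 = 1

Delta = 1 (mod 5)


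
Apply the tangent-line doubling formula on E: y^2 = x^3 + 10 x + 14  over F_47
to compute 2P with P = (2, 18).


Doubling: s = (3 x1^2 + a) / (2 y1)
s = (3*2^2 + 10) / (2*18) mod 47 = 45
x3 = s^2 - 2 x1 mod 47 = 45^2 - 2*2 = 0
y3 = s (x1 - x3) - y1 mod 47 = 45 * (2 - 0) - 18 = 25

2P = (0, 25)


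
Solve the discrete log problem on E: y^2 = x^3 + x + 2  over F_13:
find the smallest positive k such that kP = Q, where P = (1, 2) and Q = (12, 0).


Enumerate multiples of P until we hit Q = (12, 0):
  1P = (1, 2)
  2P = (12, 0)
Match found at i = 2.

k = 2


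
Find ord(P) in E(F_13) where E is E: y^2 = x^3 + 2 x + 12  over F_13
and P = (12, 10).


Compute successive multiples of P until we hit O:
  1P = (12, 10)
  2P = (11, 0)
  3P = (12, 3)
  4P = O

ord(P) = 4


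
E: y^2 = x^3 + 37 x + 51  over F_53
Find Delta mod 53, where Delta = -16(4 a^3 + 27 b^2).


4 a^3 + 27 b^2 = 4*37^3 + 27*51^2 = 202612 + 70227 = 272839
Delta = -16 * (272839) = -4365424
Delta mod 53 = 27

Delta = 27 (mod 53)


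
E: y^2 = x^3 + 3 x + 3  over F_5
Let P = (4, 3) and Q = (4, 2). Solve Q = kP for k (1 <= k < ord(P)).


Enumerate multiples of P until we hit Q = (4, 2):
  1P = (4, 3)
  2P = (3, 3)
  3P = (3, 2)
  4P = (4, 2)
Match found at i = 4.

k = 4


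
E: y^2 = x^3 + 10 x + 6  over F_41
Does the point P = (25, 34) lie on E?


Check whether y^2 = x^3 + 10 x + 6 (mod 41) for (x, y) = (25, 34).
LHS: y^2 = 34^2 mod 41 = 8
RHS: x^3 + 10 x + 6 = 25^3 + 10*25 + 6 mod 41 = 14
LHS != RHS

No, not on the curve


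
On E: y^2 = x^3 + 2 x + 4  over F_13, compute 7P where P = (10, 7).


k = 7 = 111_2 (binary, LSB first: 111)
Double-and-add from P = (10, 7):
  bit 0 = 1: acc = O + (10, 7) = (10, 7)
  bit 1 = 1: acc = (10, 7) + (2, 4) = (5, 3)
  bit 2 = 1: acc = (5, 3) + (8, 5) = (12, 1)

7P = (12, 1)


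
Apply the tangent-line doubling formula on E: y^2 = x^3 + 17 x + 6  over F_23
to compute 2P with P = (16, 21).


Doubling: s = (3 x1^2 + a) / (2 y1)
s = (3*16^2 + 17) / (2*21) mod 23 = 5
x3 = s^2 - 2 x1 mod 23 = 5^2 - 2*16 = 16
y3 = s (x1 - x3) - y1 mod 23 = 5 * (16 - 16) - 21 = 2

2P = (16, 2)


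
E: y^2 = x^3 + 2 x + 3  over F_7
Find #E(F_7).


For each x in F_7, count y with y^2 = x^3 + 2 x + 3 mod 7:
  x = 2: RHS = 1, y in [1, 6]  -> 2 point(s)
  x = 3: RHS = 1, y in [1, 6]  -> 2 point(s)
  x = 6: RHS = 0, y in [0]  -> 1 point(s)
Affine points: 5. Add the point at infinity: total = 6.

#E(F_7) = 6


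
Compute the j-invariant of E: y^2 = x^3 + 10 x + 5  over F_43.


Delta = -16(4 a^3 + 27 b^2) mod 43 = 20
-1728 * (4 a)^3 = -1728 * (4*10)^3 mod 43 = 1
j = 1 * 20^(-1) mod 43 = 28

j = 28 (mod 43)


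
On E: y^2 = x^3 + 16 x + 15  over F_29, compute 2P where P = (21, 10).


Doubling: s = (3 x1^2 + a) / (2 y1)
s = (3*21^2 + 16) / (2*10) mod 29 = 22
x3 = s^2 - 2 x1 mod 29 = 22^2 - 2*21 = 7
y3 = s (x1 - x3) - y1 mod 29 = 22 * (21 - 7) - 10 = 8

2P = (7, 8)


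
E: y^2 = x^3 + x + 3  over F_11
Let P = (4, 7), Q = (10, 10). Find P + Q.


P != Q, so use the chord formula.
s = (y2 - y1) / (x2 - x1) = (3) / (6) mod 11 = 6
x3 = s^2 - x1 - x2 mod 11 = 6^2 - 4 - 10 = 0
y3 = s (x1 - x3) - y1 mod 11 = 6 * (4 - 0) - 7 = 6

P + Q = (0, 6)


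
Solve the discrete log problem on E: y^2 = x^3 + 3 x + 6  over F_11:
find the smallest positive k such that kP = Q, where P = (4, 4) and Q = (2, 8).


Enumerate multiples of P until we hit Q = (2, 8):
  1P = (4, 4)
  2P = (6, 8)
  3P = (5, 5)
  4P = (3, 8)
  5P = (9, 5)
  6P = (2, 3)
  7P = (8, 5)
  8P = (8, 6)
  9P = (2, 8)
Match found at i = 9.

k = 9


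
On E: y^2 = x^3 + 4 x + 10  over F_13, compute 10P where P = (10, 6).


k = 10 = 1010_2 (binary, LSB first: 0101)
Double-and-add from P = (10, 6):
  bit 0 = 0: acc unchanged = O
  bit 1 = 1: acc = O + (5, 8) = (5, 8)
  bit 2 = 0: acc unchanged = (5, 8)
  bit 3 = 1: acc = (5, 8) + (2, 0) = (3, 6)

10P = (3, 6)
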